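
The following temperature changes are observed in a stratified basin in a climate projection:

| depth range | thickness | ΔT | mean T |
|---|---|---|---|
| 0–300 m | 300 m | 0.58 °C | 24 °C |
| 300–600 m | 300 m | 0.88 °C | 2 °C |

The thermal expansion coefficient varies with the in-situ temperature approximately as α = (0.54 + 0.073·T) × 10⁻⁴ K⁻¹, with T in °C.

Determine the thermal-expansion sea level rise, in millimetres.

58.0 mm of thermosteric rise

Layer 1: α = (0.54 + 0.073×24)×10⁻⁴ = 2.292×10⁻⁴ K⁻¹
Layer 2: α = (0.54 + 0.073×2)×10⁻⁴ = 0.686×10⁻⁴ K⁻¹
0–300 m: 2.292×10⁻⁴ × 300 × 0.58 = 0.0398808 m
300 × 0.88 × 0.686×10⁻⁴ = 0.0181104 m
Δh = 0.0398808 + 0.0181104 = 0.0579912 m ≈ 58.0 mm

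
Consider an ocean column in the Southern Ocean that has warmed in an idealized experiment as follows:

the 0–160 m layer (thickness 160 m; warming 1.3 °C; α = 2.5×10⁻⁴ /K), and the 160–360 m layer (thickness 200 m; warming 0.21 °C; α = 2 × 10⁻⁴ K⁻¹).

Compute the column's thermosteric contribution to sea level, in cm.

160 × 1.3 × 2.5×10⁻⁴ = 0.05200 m
200 × 2×10⁻⁴ × 0.21 = 0.00840 m
Δh = 0.05200 + 0.00840 = 0.06040 m ≈ 6.04 cm

Δh ≈ 6.04 cm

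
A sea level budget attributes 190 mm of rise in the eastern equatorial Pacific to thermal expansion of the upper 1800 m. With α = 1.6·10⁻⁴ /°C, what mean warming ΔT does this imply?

about 0.66 K

ΔT = Δh/(αH) = 0.19 / (1.6×10⁻⁴ × 1800) ≈ 0.6597 K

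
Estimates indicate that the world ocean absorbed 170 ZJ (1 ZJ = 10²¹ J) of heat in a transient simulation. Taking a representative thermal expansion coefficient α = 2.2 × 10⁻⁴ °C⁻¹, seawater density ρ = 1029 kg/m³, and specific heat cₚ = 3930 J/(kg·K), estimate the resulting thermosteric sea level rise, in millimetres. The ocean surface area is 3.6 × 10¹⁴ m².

Δh = 25.7 mm

Per unit area: Q = 170×10²¹ / (3.6×10¹⁴) ≈ 4.722×10⁸ J/m²
Δh = αQ/(ρcₚ) = 2.2×10⁻⁴ × 4.722×10⁸ / (1029 × 3930) ≈ 0.025689 m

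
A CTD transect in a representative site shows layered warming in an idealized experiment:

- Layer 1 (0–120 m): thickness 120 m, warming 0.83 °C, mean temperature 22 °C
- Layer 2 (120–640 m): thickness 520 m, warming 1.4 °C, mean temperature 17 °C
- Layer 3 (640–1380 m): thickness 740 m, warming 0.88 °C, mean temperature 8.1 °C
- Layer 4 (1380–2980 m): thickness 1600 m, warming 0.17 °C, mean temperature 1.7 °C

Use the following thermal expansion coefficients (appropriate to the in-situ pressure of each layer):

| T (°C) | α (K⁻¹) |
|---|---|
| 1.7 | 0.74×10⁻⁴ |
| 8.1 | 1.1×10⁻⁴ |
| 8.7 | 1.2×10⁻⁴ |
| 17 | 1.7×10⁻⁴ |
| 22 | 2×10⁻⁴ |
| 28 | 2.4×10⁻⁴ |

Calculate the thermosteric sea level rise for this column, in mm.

Layer 1 at 22 °C → α = 2×10⁻⁴ K⁻¹
Layer 2 at 17 °C → α = 1.7×10⁻⁴ K⁻¹
Layer 3 at 8.1 °C → α = 1.1×10⁻⁴ K⁻¹
Layer 4 at 1.7 °C → α = 0.74×10⁻⁴ K⁻¹
0–120 m: 120 × 2×10⁻⁴ × 0.83 = 0.01992 m
Layer 2: 1.4 × 1.7×10⁻⁴ × 520 = 0.12376 m
Layer 3: 0.88 × 740 × 1.1×10⁻⁴ = 0.071632 m
0.17 × 1600 × 0.74×10⁻⁴ = 0.020128 m
Δh = 0.01992 + 0.12376 + 0.071632 + 0.020128 = 0.23544 m

235 mm of thermosteric rise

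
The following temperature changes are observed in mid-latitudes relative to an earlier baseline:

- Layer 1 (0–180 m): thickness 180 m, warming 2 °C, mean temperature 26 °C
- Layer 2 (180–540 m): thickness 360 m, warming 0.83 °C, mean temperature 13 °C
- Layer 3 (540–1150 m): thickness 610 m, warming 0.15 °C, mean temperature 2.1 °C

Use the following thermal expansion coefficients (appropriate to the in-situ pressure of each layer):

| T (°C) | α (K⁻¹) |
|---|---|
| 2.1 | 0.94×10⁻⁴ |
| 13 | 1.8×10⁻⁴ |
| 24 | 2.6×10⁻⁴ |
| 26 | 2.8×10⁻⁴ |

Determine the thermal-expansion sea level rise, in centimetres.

Layer 1 at 26 °C → α = 2.8×10⁻⁴ K⁻¹
Layer 2 at 13 °C → α = 1.8×10⁻⁴ K⁻¹
Layer 3 at 2.1 °C → α = 0.94×10⁻⁴ K⁻¹
2.8×10⁻⁴ × 180 × 2 = 0.10080 m
Layer 2: 1.8×10⁻⁴ × 0.83 × 360 = 0.053784 m
610 × 0.94×10⁻⁴ × 0.15 = 0.008601 m
Δh = 0.10080 + 0.053784 + 0.008601 = 0.163185 m

Δh ≈ 16.3 cm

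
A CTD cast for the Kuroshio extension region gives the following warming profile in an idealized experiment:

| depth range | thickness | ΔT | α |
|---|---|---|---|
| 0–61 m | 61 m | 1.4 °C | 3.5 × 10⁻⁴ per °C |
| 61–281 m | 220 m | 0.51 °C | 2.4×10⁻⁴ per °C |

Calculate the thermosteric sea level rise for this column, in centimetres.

Layer 1: 3.5×10⁻⁴ × 1.4 × 61 = 0.02989 m
61–281 m: 220 × 2.4×10⁻⁴ × 0.51 = 0.026928 m
Δh = 0.02989 + 0.026928 = 0.056818 m ≈ 5.68 cm

5.68 cm of thermosteric rise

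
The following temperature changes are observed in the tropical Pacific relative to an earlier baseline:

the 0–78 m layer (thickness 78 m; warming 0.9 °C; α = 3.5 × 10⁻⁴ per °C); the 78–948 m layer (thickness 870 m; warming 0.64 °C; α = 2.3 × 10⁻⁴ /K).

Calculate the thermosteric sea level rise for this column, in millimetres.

0–78 m: 78 × 0.9 × 3.5×10⁻⁴ = 0.02457 m
Layer 2: 2.3×10⁻⁴ × 870 × 0.64 = 0.128064 m
Δh = 0.02457 + 0.128064 = 0.152634 m

Δh ≈ 150 mm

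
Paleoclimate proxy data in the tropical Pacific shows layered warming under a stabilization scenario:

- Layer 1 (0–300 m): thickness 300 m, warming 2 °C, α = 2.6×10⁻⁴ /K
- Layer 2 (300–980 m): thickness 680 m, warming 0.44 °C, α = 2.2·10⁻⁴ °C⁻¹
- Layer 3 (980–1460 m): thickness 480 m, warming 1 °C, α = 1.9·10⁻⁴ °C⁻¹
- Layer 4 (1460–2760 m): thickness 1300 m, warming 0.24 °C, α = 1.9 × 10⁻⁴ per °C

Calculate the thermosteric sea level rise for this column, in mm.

Δh ≈ 370 mm

0–300 m: 2.6×10⁻⁴ × 300 × 2 = 0.15600 m
300–980 m: 0.44 × 680 × 2.2×10⁻⁴ = 0.065824 m
980–1460 m: 1 × 480 × 1.9×10⁻⁴ = 0.09120 m
1460–2760 m: 1300 × 0.24 × 1.9×10⁻⁴ = 0.05928 m
Δh = 0.15600 + 0.065824 + 0.09120 + 0.05928 = 0.372304 m ≈ 370 mm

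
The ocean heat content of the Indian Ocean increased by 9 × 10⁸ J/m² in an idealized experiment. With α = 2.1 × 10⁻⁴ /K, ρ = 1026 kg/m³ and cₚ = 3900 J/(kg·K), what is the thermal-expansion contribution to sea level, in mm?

47.2 mm of thermosteric rise

Δh = αQ/(ρcₚ) = 2.1×10⁻⁴ × 9×10⁸ / (1026 × 3900) ≈ 0.047233 m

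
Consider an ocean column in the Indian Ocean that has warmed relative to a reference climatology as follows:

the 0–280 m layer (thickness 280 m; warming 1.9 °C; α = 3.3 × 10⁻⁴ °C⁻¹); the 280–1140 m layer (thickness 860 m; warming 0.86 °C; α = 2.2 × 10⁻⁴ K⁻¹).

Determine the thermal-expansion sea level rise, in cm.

Δh ≈ 34 cm

Layer 1: 280 × 1.9 × 3.3×10⁻⁴ = 0.17556 m
0.86 × 860 × 2.2×10⁻⁴ = 0.162712 m
Δh = 0.17556 + 0.162712 = 0.338272 m ≈ 34 cm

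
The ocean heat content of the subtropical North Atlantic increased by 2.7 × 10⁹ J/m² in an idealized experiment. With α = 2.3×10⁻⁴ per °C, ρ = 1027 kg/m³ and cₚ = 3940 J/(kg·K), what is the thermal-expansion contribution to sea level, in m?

Δh = αQ/(ρcₚ) = 2.3×10⁻⁴ × 2.7×10⁹ / (1027 × 3940) ≈ 0.15347 m

Δh = 0.15 m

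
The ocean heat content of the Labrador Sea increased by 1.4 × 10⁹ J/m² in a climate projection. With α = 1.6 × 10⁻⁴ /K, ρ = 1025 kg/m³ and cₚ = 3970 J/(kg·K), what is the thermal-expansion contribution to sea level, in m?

Δh = αQ/(ρcₚ) = 1.6×10⁻⁴ × 1.4×10⁹ / (1025 × 3970) ≈ 0.055047 m

0.0550 m of thermosteric rise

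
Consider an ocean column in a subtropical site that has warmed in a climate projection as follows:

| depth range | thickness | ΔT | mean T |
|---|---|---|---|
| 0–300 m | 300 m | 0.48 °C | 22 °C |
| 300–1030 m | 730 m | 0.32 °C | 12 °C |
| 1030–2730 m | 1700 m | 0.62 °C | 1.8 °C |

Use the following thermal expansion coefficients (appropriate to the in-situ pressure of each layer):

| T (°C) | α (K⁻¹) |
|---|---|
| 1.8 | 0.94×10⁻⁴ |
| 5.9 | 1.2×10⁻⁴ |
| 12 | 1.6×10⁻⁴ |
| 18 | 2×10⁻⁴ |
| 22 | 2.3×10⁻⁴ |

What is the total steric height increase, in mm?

Layer 1 at 22 °C → α = 2.3×10⁻⁴ K⁻¹
Layer 2 at 12 °C → α = 1.6×10⁻⁴ K⁻¹
Layer 3 at 1.8 °C → α = 0.94×10⁻⁴ K⁻¹
300 × 2.3×10⁻⁴ × 0.48 = 0.03312 m
300–1030 m: 1.6×10⁻⁴ × 0.32 × 730 = 0.037376 m
Layer 3: 0.62 × 0.94×10⁻⁴ × 1700 = 0.099076 m
Δh = 0.03312 + 0.037376 + 0.099076 = 0.169572 m

170 mm of thermosteric rise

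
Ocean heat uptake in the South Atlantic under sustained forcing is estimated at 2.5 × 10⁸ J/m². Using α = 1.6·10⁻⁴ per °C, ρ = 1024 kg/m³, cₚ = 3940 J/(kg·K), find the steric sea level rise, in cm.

Δh = 0.99 cm

Δh = αQ/(ρcₚ) = 1.6×10⁻⁴ × 2.5×10⁸ / (1024 × 3940) ≈ 0.0099143 m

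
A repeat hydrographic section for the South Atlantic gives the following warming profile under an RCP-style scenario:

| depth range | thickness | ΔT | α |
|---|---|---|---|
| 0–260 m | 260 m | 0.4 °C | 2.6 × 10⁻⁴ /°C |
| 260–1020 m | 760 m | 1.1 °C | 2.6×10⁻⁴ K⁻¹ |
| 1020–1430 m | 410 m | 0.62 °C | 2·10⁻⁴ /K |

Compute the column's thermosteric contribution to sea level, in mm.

about 295 mm

0.4 × 260 × 2.6×10⁻⁴ = 0.02704 m
Layer 2: 1.1 × 2.6×10⁻⁴ × 760 = 0.21736 m
2×10⁻⁴ × 0.62 × 410 = 0.05084 m
Δh = 0.02704 + 0.21736 + 0.05084 = 0.29524 m ≈ 295 mm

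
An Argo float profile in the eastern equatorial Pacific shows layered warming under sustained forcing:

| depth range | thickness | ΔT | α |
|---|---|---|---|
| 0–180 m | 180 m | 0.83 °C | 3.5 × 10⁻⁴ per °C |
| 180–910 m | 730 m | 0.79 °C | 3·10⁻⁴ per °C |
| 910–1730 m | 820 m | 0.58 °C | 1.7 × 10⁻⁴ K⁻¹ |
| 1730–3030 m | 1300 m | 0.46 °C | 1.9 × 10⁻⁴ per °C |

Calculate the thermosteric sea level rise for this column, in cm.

42.0 cm

0–180 m: 180 × 0.83 × 3.5×10⁻⁴ = 0.05229 m
0.79 × 730 × 3×10⁻⁴ = 0.17301 m
1.7×10⁻⁴ × 0.58 × 820 = 0.080852 m
Layer 4: 1.9×10⁻⁴ × 0.46 × 1300 = 0.11362 m
Δh = 0.05229 + 0.17301 + 0.080852 + 0.11362 = 0.419772 m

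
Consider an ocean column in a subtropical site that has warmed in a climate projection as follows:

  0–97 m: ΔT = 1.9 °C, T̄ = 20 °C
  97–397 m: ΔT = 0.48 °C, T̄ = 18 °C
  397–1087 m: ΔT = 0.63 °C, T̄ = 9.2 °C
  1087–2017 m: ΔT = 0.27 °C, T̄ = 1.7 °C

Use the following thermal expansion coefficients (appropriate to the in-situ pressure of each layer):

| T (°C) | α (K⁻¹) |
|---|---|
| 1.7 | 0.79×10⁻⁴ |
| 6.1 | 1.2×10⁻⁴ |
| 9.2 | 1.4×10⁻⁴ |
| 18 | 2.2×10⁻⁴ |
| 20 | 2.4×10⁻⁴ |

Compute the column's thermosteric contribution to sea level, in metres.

about 0.16 m

Layer 1 at 20 °C → α = 2.4×10⁻⁴ K⁻¹
Layer 2 at 18 °C → α = 2.2×10⁻⁴ K⁻¹
Layer 3 at 9.2 °C → α = 1.4×10⁻⁴ K⁻¹
Layer 4 at 1.7 °C → α = 0.79×10⁻⁴ K⁻¹
97 × 2.4×10⁻⁴ × 1.9 = 0.044232 m
97–397 m: 300 × 2.2×10⁻⁴ × 0.48 = 0.03168 m
Layer 3: 0.63 × 1.4×10⁻⁴ × 690 = 0.060858 m
1087–2017 m: 0.79×10⁻⁴ × 930 × 0.27 = 0.0198369 m
Δh = 0.044232 + 0.03168 + 0.060858 + 0.0198369 = 0.1566069 m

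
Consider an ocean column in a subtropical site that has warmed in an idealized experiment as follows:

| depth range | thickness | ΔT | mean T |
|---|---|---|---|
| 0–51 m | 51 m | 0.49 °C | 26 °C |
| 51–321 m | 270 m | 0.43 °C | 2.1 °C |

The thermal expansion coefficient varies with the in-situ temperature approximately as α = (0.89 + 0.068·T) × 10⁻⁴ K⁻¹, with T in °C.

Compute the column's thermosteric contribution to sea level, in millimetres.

Layer 1: α = (0.89 + 0.068×26)×10⁻⁴ = 2.658×10⁻⁴ K⁻¹
Layer 2: α = (0.89 + 0.068×2.1)×10⁻⁴ = 1.0328×10⁻⁴ K⁻¹
0–51 m: 2.658×10⁻⁴ × 51 × 0.49 = 0.006642342 m
0.43 × 1.0328×10⁻⁴ × 270 = 0.011990808 m
Δh = 0.006642342 + 0.011990808 = 0.01863315 m

18.6 mm of thermosteric rise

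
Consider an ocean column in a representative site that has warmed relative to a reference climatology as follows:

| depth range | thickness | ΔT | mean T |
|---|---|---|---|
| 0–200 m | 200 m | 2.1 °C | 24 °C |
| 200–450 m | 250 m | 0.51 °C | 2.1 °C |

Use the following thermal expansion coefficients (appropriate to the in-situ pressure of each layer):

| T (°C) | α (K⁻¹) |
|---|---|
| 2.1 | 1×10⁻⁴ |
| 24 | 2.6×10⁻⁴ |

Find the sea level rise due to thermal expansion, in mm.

Layer 1 at 24 °C → α = 2.6×10⁻⁴ K⁻¹
Layer 2 at 2.1 °C → α = 1×10⁻⁴ K⁻¹
2.6×10⁻⁴ × 2.1 × 200 = 0.10920 m
200–450 m: 250 × 1×10⁻⁴ × 0.51 = 0.01275 m
Δh = 0.10920 + 0.01275 = 0.12195 m

Δh = 122 mm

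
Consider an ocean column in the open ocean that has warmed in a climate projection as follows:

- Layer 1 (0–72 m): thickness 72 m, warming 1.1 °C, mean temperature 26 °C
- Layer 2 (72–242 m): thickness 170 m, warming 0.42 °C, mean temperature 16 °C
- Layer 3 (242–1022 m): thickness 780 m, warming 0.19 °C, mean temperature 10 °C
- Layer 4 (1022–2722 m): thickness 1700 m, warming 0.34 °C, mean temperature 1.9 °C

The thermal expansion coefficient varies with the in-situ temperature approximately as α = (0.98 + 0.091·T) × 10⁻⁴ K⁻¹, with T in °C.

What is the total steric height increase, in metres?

0.139 m

Layer 1: α = (0.98 + 0.091×26)×10⁻⁴ = 3.346×10⁻⁴ K⁻¹
Layer 2: α = (0.98 + 0.091×16)×10⁻⁴ = 2.436×10⁻⁴ K⁻¹
Layer 3: α = (0.98 + 0.091×10)×10⁻⁴ = 1.89×10⁻⁴ K⁻¹
Layer 4: α = (0.98 + 0.091×1.9)×10⁻⁴ = 1.1529×10⁻⁴ K⁻¹
0–72 m: 1.1 × 72 × 3.346×10⁻⁴ = 0.02650032 m
72–242 m: 0.42 × 2.436×10⁻⁴ × 170 = 0.01739304 m
242–1022 m: 1.89×10⁻⁴ × 780 × 0.19 = 0.0280098 m
Layer 4: 1.1529×10⁻⁴ × 0.34 × 1700 = 0.06663762 m
Δh = 0.02650032 + 0.01739304 + 0.0280098 + 0.06663762 = 0.13854078 m ≈ 0.139 m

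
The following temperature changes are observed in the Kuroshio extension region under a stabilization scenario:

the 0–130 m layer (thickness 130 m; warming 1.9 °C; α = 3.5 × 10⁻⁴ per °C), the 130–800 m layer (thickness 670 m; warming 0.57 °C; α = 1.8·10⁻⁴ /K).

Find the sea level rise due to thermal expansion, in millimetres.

Δh ≈ 160 mm

0–130 m: 130 × 1.9 × 3.5×10⁻⁴ = 0.08645 m
130–800 m: 0.57 × 670 × 1.8×10⁻⁴ = 0.068742 m
Δh = 0.08645 + 0.068742 = 0.155192 m ≈ 160 mm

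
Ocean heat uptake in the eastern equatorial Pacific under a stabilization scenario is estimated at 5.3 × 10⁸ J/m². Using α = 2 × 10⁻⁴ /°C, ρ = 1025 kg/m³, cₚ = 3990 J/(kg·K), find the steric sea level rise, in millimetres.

Δh = αQ/(ρcₚ) = 2×10⁻⁴ × 5.3×10⁸ / (1025 × 3990) ≈ 0.025918 m

26 mm of thermosteric rise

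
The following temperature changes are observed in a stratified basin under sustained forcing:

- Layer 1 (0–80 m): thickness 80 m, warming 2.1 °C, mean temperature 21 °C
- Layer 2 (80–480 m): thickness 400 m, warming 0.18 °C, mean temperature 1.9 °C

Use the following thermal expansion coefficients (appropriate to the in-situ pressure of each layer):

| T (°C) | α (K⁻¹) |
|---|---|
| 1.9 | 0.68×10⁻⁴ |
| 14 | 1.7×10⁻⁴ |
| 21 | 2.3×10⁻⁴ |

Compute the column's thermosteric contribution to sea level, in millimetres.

Layer 1 at 21 °C → α = 2.3×10⁻⁴ K⁻¹
Layer 2 at 1.9 °C → α = 0.68×10⁻⁴ K⁻¹
0–80 m: 80 × 2.3×10⁻⁴ × 2.1 = 0.03864 m
Layer 2: 400 × 0.68×10⁻⁴ × 0.18 = 0.004896 m
Δh = 0.03864 + 0.004896 = 0.043536 m

Δh ≈ 43.5 mm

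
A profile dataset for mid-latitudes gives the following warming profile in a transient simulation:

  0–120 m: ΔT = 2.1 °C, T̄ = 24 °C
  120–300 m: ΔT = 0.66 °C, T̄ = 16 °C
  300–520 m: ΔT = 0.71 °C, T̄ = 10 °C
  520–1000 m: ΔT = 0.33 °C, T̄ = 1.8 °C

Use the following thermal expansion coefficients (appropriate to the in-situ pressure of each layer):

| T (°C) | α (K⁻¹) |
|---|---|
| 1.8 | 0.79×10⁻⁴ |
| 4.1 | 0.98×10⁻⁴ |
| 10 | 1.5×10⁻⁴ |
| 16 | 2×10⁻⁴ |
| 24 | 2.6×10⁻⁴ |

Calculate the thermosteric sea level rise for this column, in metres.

Layer 1 at 24 °C → α = 2.6×10⁻⁴ K⁻¹
Layer 2 at 16 °C → α = 2×10⁻⁴ K⁻¹
Layer 3 at 10 °C → α = 1.5×10⁻⁴ K⁻¹
Layer 4 at 1.8 °C → α = 0.79×10⁻⁴ K⁻¹
0–120 m: 120 × 2.1 × 2.6×10⁻⁴ = 0.06552 m
Layer 2: 0.66 × 2×10⁻⁴ × 180 = 0.02376 m
1.5×10⁻⁴ × 220 × 0.71 = 0.02343 m
Layer 4: 480 × 0.33 × 0.79×10⁻⁴ = 0.0125136 m
Δh = 0.06552 + 0.02376 + 0.02343 + 0.0125136 = 0.1252236 m

Δh ≈ 0.13 m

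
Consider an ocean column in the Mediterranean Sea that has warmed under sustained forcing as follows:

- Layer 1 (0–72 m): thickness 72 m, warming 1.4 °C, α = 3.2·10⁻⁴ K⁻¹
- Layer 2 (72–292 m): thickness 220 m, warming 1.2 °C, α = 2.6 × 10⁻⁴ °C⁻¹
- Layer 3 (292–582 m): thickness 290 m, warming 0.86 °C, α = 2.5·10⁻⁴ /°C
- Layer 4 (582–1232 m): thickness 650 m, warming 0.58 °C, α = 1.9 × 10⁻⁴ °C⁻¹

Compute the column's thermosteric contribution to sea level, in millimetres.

Δh = 235 mm

3.2×10⁻⁴ × 72 × 1.4 = 0.032256 m
Layer 2: 2.6×10⁻⁴ × 220 × 1.2 = 0.06864 m
2.5×10⁻⁴ × 0.86 × 290 = 0.06235 m
Layer 4: 1.9×10⁻⁴ × 0.58 × 650 = 0.07163 m
Δh = 0.032256 + 0.06864 + 0.06235 + 0.07163 = 0.234876 m ≈ 235 mm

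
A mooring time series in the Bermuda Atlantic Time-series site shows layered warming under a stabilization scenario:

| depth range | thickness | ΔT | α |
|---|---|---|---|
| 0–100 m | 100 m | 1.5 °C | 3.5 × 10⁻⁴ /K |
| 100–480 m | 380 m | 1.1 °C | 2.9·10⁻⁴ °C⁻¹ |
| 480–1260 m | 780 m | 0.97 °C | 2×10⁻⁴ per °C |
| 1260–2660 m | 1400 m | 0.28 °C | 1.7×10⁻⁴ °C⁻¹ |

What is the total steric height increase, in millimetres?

Δh = 392 mm

Layer 1: 1.5 × 3.5×10⁻⁴ × 100 = 0.05250 m
Layer 2: 380 × 1.1 × 2.9×10⁻⁴ = 0.12122 m
780 × 2×10⁻⁴ × 0.97 = 0.15132 m
1260–2660 m: 1400 × 0.28 × 1.7×10⁻⁴ = 0.06664 m
Δh = 0.05250 + 0.12122 + 0.15132 + 0.06664 = 0.39168 m ≈ 392 mm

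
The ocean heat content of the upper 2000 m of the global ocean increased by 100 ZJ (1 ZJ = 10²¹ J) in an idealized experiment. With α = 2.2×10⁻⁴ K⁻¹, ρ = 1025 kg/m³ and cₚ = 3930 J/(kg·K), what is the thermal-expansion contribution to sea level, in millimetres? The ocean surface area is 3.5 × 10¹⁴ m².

Per unit area: Q = 100×10²¹ / (3.5×10¹⁴) ≈ 2.857×10⁸ J/m²
Δh = αQ/(ρcₚ) = 2.2×10⁻⁴ × 2.857×10⁸ / (1025 × 3930) ≈ 0.015603 m

15.6 mm of thermosteric rise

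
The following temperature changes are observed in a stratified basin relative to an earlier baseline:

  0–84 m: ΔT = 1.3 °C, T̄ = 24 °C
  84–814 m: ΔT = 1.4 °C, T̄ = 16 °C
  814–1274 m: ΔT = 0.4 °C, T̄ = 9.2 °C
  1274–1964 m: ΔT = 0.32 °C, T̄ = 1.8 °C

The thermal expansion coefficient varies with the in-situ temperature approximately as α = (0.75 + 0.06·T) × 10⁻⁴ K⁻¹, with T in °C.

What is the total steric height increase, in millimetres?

Layer 1: α = (0.75 + 0.06×24)×10⁻⁴ = 2.19×10⁻⁴ K⁻¹
Layer 2: α = (0.75 + 0.06×16)×10⁻⁴ = 1.71×10⁻⁴ K⁻¹
Layer 3: α = (0.75 + 0.06×9.2)×10⁻⁴ = 1.302×10⁻⁴ K⁻¹
Layer 4: α = (0.75 + 0.06×1.8)×10⁻⁴ = 0.858×10⁻⁴ K⁻¹
Layer 1: 2.19×10⁻⁴ × 84 × 1.3 = 0.0239148 m
Layer 2: 1.4 × 730 × 1.71×10⁻⁴ = 0.174762 m
Layer 3: 0.4 × 1.302×10⁻⁴ × 460 = 0.0239568 m
1274–1964 m: 0.858×10⁻⁴ × 0.32 × 690 = 0.01894464 m
Δh = 0.0239148 + 0.174762 + 0.0239568 + 0.01894464 = 0.24157824 m

about 242 mm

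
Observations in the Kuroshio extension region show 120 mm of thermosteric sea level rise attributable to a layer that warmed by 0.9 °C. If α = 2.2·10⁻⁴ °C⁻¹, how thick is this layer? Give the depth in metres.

606 m

H = Δh/(αΔT) = 0.12 / (2.2×10⁻⁴ × 0.9) ≈ 606.1 m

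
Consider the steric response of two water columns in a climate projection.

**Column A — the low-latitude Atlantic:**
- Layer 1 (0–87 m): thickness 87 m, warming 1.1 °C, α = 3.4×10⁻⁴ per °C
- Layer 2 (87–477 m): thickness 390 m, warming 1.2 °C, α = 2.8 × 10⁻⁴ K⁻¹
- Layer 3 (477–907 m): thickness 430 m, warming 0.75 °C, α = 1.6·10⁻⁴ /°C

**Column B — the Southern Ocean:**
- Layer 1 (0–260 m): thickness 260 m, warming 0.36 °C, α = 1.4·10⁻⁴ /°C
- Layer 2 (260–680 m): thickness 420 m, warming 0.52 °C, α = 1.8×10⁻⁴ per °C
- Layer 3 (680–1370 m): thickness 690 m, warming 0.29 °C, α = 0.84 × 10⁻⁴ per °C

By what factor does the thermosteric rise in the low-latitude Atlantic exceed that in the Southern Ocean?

≈ 3.11×

A Layer 1: 87 × 3.4×10⁻⁴ × 1.1 = 0.032538 m
A 390 × 2.8×10⁻⁴ × 1.2 = 0.13104 m
A 430 × 1.6×10⁻⁴ × 0.75 = 0.05160 m
A total: 0.215178 m
B Layer 1: 260 × 1.4×10⁻⁴ × 0.36 = 0.013104 m
B 260–680 m: 1.8×10⁻⁴ × 0.52 × 420 = 0.039312 m
B 0.29 × 0.84×10⁻⁴ × 690 = 0.0168084 m
B total: 0.0692244 m
Ratio: 0.215178 / 0.0692244 ≈ 3.108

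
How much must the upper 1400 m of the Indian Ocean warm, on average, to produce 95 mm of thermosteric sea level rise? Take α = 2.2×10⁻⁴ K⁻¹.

about 0.308 K

ΔT = Δh/(αH) = 0.095 / (2.2×10⁻⁴ × 1400) ≈ 0.3084 K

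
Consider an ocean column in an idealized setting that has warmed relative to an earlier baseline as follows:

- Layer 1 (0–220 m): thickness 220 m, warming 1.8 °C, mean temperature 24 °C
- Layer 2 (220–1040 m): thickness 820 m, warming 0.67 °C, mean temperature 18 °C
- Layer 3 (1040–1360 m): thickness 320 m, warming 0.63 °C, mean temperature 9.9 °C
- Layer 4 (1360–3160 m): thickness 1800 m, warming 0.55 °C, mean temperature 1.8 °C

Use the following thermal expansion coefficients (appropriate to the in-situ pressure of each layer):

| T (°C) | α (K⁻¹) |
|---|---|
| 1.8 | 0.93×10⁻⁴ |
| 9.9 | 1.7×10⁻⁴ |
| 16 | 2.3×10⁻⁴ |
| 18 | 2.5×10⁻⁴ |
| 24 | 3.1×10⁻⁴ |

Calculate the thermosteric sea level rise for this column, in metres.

Layer 1 at 24 °C → α = 3.1×10⁻⁴ K⁻¹
Layer 2 at 18 °C → α = 2.5×10⁻⁴ K⁻¹
Layer 3 at 9.9 °C → α = 1.7×10⁻⁴ K⁻¹
Layer 4 at 1.8 °C → α = 0.93×10⁻⁴ K⁻¹
1.8 × 220 × 3.1×10⁻⁴ = 0.12276 m
0.67 × 2.5×10⁻⁴ × 820 = 0.13735 m
320 × 1.7×10⁻⁴ × 0.63 = 0.034272 m
Layer 4: 0.93×10⁻⁴ × 0.55 × 1800 = 0.09207 m
Δh = 0.12276 + 0.13735 + 0.034272 + 0.09207 = 0.386452 m

about 0.386 m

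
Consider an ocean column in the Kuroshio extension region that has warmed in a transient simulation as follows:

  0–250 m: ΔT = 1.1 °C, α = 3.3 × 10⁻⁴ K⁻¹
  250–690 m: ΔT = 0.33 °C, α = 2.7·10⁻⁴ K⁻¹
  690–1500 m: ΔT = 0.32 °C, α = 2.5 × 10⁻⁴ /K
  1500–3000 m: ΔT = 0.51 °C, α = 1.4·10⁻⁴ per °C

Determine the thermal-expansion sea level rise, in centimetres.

30.2 cm of thermosteric rise

0–250 m: 3.3×10⁻⁴ × 250 × 1.1 = 0.09075 m
440 × 2.7×10⁻⁴ × 0.33 = 0.039204 m
690–1500 m: 0.32 × 2.5×10⁻⁴ × 810 = 0.06480 m
Layer 4: 0.51 × 1.4×10⁻⁴ × 1500 = 0.10710 m
Δh = 0.09075 + 0.039204 + 0.06480 + 0.10710 = 0.301854 m ≈ 30.2 cm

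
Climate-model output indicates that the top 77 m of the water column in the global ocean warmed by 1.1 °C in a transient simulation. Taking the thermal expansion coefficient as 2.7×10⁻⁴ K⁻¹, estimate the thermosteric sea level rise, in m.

Δh = αΔT·H = 2.7×10⁻⁴ × 1.1 × 77 = 0.022869 m

0.0229 m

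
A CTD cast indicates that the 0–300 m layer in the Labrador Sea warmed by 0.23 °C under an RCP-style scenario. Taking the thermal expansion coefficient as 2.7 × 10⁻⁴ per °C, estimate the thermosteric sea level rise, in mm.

Δh ≈ 18.6 mm

Δh = αΔT·H = 2.7×10⁻⁴ × 0.23 × 300 = 0.01863 m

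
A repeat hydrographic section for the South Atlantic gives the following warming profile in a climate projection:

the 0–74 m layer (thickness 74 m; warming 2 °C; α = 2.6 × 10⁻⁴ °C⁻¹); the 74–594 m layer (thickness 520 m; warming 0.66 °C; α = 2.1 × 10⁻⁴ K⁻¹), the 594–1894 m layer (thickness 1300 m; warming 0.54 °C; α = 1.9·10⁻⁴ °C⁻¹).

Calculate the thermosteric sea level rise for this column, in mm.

Layer 1: 2.6×10⁻⁴ × 74 × 2 = 0.03848 m
2.1×10⁻⁴ × 520 × 0.66 = 0.072072 m
594–1894 m: 1.9×10⁻⁴ × 1300 × 0.54 = 0.13338 m
Δh = 0.03848 + 0.072072 + 0.13338 = 0.243932 m

244 mm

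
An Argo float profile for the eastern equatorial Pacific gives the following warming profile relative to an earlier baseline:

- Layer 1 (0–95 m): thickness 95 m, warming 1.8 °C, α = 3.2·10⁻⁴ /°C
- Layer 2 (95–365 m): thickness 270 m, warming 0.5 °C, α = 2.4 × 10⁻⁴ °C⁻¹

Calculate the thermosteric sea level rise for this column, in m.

Δh = 0.0871 m

3.2×10⁻⁴ × 95 × 1.8 = 0.05472 m
270 × 0.5 × 2.4×10⁻⁴ = 0.03240 m
Δh = 0.05472 + 0.03240 = 0.08712 m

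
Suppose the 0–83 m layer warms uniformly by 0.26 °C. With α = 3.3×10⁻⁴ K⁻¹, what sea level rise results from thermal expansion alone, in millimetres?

Δh = αΔT·H = 3.3×10⁻⁴ × 0.26 × 83 = 0.0071214 m

Δh = 7.12 mm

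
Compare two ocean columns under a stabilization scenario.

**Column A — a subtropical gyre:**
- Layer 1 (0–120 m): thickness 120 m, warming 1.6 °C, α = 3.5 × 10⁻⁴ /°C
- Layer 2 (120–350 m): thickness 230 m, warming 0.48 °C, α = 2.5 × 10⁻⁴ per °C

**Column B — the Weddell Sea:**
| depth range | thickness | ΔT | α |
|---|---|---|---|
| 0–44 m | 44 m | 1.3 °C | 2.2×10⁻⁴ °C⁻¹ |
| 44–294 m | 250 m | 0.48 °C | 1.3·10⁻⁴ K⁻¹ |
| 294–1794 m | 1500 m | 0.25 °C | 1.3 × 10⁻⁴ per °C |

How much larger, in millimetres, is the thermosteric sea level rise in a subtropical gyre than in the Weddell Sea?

A Layer 1: 3.5×10⁻⁴ × 120 × 1.6 = 0.06720 m
A Layer 2: 230 × 2.5×10⁻⁴ × 0.48 = 0.02760 m
A total: 0.09480 m
B 0–44 m: 44 × 2.2×10⁻⁴ × 1.3 = 0.012584 m
B 250 × 0.48 × 1.3×10⁻⁴ = 0.01560 m
B Layer 3: 1.3×10⁻⁴ × 0.25 × 1500 = 0.04875 m
B total: 0.076934 m
Difference: 0.09480 − 0.076934 = 0.017866 m

Δh_A − Δh_B ≈ 18 mm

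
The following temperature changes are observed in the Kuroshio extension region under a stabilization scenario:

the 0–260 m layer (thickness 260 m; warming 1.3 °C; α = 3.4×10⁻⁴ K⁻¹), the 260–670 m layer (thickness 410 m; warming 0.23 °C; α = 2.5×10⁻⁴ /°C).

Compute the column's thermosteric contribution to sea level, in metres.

Layer 1: 260 × 3.4×10⁻⁴ × 1.3 = 0.11492 m
Layer 2: 0.23 × 2.5×10⁻⁴ × 410 = 0.023575 m
Δh = 0.11492 + 0.023575 = 0.138495 m

Δh = 0.138 m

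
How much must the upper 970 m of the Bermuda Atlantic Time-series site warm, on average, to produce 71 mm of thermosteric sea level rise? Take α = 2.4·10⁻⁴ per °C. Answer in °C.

about 0.305 °C

ΔT = Δh/(αH) = 0.071 / (2.4×10⁻⁴ × 970) ≈ 0.3050 °C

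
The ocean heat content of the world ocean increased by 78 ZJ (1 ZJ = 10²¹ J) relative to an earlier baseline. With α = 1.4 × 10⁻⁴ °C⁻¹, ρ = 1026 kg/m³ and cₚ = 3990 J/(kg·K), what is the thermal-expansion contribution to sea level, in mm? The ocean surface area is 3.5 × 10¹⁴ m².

about 7.62 mm

Per unit area: Q = 78×10²¹ / (3.5×10¹⁴) ≈ 2.229×10⁸ J/m²
Δh = αQ/(ρcₚ) = 1.4×10⁻⁴ × 2.229×10⁸ / (1026 × 3990) ≈ 0.0076229 m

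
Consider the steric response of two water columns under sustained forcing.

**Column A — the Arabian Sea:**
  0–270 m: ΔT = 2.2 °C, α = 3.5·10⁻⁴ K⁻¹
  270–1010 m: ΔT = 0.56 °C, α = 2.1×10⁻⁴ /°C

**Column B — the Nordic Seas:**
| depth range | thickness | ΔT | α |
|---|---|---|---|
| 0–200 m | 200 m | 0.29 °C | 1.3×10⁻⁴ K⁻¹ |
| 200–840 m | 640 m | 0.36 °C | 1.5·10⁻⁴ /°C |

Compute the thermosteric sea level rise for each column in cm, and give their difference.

A: 29 cm; B: 4.2 cm; difference 25 cm

A 2.2 × 270 × 3.5×10⁻⁴ = 0.20790 m
A Layer 2: 740 × 0.56 × 2.1×10⁻⁴ = 0.087024 m
A total: 0.294924 m
B 0–200 m: 1.3×10⁻⁴ × 0.29 × 200 = 0.00754 m
B 1.5×10⁻⁴ × 640 × 0.36 = 0.03456 m
B total: 0.04210 m
Difference: 0.294924 − 0.04210 = 0.252824 m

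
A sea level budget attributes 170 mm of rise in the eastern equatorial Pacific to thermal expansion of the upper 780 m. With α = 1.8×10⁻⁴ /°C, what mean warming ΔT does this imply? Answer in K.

ΔT = Δh/(αH) = 0.17 / (1.8×10⁻⁴ × 780) ≈ 1.211 K

1.21 K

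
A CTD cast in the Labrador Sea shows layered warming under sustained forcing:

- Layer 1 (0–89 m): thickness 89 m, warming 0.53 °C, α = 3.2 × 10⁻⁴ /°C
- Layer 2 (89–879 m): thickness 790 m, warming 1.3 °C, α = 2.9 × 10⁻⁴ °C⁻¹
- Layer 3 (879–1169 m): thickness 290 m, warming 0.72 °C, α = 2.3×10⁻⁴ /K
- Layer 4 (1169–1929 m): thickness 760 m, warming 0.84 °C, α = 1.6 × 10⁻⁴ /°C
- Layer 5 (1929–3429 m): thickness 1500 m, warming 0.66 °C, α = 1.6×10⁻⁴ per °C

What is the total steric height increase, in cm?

Δh ≈ 62.1 cm

Layer 1: 89 × 0.53 × 3.2×10⁻⁴ = 0.0150944 m
89–879 m: 2.9×10⁻⁴ × 790 × 1.3 = 0.29783 m
879–1169 m: 2.3×10⁻⁴ × 0.72 × 290 = 0.048024 m
760 × 1.6×10⁻⁴ × 0.84 = 0.102144 m
Layer 5: 1.6×10⁻⁴ × 1500 × 0.66 = 0.15840 m
Δh = 0.0150944 + 0.29783 + 0.048024 + 0.102144 + 0.15840 = 0.6214924 m ≈ 62.1 cm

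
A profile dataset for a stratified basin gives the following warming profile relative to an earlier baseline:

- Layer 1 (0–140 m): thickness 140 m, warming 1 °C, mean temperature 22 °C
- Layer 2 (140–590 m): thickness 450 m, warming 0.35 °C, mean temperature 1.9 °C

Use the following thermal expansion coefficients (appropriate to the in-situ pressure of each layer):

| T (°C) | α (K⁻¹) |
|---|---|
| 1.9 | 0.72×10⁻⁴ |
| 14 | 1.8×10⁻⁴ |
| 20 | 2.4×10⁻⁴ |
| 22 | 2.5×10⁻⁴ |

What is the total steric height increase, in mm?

46.3 mm

Layer 1 at 22 °C → α = 2.5×10⁻⁴ K⁻¹
Layer 2 at 1.9 °C → α = 0.72×10⁻⁴ K⁻¹
0–140 m: 140 × 1 × 2.5×10⁻⁴ = 0.03500 m
140–590 m: 0.72×10⁻⁴ × 0.35 × 450 = 0.01134 m
Δh = 0.03500 + 0.01134 = 0.04634 m ≈ 46.3 mm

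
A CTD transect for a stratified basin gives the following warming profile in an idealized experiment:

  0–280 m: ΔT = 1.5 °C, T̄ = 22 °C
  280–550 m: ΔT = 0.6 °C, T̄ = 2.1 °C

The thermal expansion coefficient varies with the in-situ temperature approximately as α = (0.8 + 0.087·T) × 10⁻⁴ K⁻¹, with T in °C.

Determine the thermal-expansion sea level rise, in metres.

Δh = 0.130 m

Layer 1: α = (0.8 + 0.087×22)×10⁻⁴ = 2.714×10⁻⁴ K⁻¹
Layer 2: α = (0.8 + 0.087×2.1)×10⁻⁴ = 0.9827×10⁻⁴ K⁻¹
Layer 1: 280 × 2.714×10⁻⁴ × 1.5 = 0.113988 m
280–550 m: 0.6 × 270 × 0.9827×10⁻⁴ = 0.01591974 m
Δh = 0.113988 + 0.01591974 = 0.12990774 m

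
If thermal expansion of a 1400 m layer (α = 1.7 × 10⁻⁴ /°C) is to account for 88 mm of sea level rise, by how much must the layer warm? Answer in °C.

about 0.370 °C

ΔT = Δh/(αH) = 0.088 / (1.7×10⁻⁴ × 1400) ≈ 0.3697 °C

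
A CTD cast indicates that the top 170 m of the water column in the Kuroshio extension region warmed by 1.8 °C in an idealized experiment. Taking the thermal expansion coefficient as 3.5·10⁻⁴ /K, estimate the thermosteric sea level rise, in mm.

Δh = αΔT·H = 3.5×10⁻⁴ × 1.8 × 170 = 0.10710 m

about 107 mm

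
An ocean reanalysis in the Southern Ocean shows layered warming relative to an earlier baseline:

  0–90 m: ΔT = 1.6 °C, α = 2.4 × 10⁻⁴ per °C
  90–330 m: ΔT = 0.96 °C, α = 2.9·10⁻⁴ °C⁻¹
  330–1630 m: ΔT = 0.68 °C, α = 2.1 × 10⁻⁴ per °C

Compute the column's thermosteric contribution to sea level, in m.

0.29 m of thermosteric rise

90 × 1.6 × 2.4×10⁻⁴ = 0.03456 m
Layer 2: 2.9×10⁻⁴ × 0.96 × 240 = 0.066816 m
2.1×10⁻⁴ × 0.68 × 1300 = 0.18564 m
Δh = 0.03456 + 0.066816 + 0.18564 = 0.287016 m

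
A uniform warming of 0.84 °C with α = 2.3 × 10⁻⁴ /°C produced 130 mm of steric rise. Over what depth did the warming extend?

H = Δh/(αΔT) = 0.13 / (2.3×10⁻⁴ × 0.84) ≈ 672.9 m

H ≈ 670 m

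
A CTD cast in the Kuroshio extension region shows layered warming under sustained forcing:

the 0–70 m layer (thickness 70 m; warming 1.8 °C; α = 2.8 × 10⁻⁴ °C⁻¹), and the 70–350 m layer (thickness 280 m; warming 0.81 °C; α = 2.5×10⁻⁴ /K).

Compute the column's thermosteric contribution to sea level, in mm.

about 92 mm

Layer 1: 1.8 × 70 × 2.8×10⁻⁴ = 0.03528 m
70–350 m: 280 × 0.81 × 2.5×10⁻⁴ = 0.05670 m
Δh = 0.03528 + 0.05670 = 0.09198 m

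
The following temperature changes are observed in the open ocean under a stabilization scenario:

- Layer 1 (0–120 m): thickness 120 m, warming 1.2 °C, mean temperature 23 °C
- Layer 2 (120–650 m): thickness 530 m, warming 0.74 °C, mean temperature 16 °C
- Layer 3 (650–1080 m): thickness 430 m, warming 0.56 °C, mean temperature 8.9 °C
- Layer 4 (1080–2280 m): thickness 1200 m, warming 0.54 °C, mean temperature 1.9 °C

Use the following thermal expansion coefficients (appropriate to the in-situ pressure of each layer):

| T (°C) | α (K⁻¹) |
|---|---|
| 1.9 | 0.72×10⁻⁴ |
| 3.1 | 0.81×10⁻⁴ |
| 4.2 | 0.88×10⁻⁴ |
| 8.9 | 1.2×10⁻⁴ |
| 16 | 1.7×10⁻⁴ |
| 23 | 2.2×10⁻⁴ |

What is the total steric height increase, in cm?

Δh ≈ 17.4 cm

Layer 1 at 23 °C → α = 2.2×10⁻⁴ K⁻¹
Layer 2 at 16 °C → α = 1.7×10⁻⁴ K⁻¹
Layer 3 at 8.9 °C → α = 1.2×10⁻⁴ K⁻¹
Layer 4 at 1.9 °C → α = 0.72×10⁻⁴ K⁻¹
Layer 1: 120 × 1.2 × 2.2×10⁻⁴ = 0.03168 m
1.7×10⁻⁴ × 530 × 0.74 = 0.066674 m
Layer 3: 430 × 1.2×10⁻⁴ × 0.56 = 0.028896 m
1080–2280 m: 0.72×10⁻⁴ × 1200 × 0.54 = 0.046656 m
Δh = 0.03168 + 0.066674 + 0.028896 + 0.046656 = 0.173906 m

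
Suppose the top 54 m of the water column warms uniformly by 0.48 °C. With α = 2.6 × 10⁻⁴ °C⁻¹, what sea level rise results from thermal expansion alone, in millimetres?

Δh = αΔT·H = 2.6×10⁻⁴ × 0.48 × 54 = 0.0067392 m

about 6.74 mm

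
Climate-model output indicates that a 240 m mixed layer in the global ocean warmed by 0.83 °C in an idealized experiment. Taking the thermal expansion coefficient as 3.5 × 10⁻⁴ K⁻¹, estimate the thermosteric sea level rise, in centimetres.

Δh = αΔT·H = 3.5×10⁻⁴ × 0.83 × 240 = 0.06972 m

Δh ≈ 6.97 cm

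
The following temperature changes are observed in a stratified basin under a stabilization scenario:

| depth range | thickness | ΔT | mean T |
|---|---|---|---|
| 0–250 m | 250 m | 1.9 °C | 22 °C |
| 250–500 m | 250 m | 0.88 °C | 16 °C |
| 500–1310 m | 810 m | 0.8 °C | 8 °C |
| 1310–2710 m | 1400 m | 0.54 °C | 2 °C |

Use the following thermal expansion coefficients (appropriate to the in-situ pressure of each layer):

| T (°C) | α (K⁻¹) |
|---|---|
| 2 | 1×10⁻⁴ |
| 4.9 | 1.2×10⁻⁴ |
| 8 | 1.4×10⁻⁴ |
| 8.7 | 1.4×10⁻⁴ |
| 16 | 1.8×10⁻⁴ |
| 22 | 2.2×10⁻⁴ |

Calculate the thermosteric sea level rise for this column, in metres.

Δh = 0.31 m

Layer 1 at 22 °C → α = 2.2×10⁻⁴ K⁻¹
Layer 2 at 16 °C → α = 1.8×10⁻⁴ K⁻¹
Layer 3 at 8 °C → α = 1.4×10⁻⁴ K⁻¹
Layer 4 at 2 °C → α = 1×10⁻⁴ K⁻¹
1.9 × 2.2×10⁻⁴ × 250 = 0.10450 m
Layer 2: 250 × 1.8×10⁻⁴ × 0.88 = 0.03960 m
Layer 3: 810 × 0.8 × 1.4×10⁻⁴ = 0.09072 m
Layer 4: 1×10⁻⁴ × 0.54 × 1400 = 0.07560 m
Δh = 0.10450 + 0.03960 + 0.09072 + 0.07560 = 0.31042 m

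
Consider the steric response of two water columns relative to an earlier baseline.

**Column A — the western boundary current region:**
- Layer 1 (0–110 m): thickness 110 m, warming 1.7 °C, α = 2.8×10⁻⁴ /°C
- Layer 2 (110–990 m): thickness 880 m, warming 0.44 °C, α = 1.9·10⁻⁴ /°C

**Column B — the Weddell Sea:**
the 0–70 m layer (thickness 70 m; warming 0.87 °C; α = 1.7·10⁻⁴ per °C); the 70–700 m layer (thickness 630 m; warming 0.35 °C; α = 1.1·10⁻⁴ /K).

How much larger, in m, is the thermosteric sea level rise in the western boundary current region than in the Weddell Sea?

A 2.8×10⁻⁴ × 110 × 1.7 = 0.05236 m
A Layer 2: 1.9×10⁻⁴ × 0.44 × 880 = 0.073568 m
A total: 0.125928 m
B Layer 1: 1.7×10⁻⁴ × 70 × 0.87 = 0.010353 m
B 0.35 × 630 × 1.1×10⁻⁴ = 0.024255 m
B total: 0.034608 m
Difference: 0.125928 − 0.034608 = 0.09132 m

0.0913 m larger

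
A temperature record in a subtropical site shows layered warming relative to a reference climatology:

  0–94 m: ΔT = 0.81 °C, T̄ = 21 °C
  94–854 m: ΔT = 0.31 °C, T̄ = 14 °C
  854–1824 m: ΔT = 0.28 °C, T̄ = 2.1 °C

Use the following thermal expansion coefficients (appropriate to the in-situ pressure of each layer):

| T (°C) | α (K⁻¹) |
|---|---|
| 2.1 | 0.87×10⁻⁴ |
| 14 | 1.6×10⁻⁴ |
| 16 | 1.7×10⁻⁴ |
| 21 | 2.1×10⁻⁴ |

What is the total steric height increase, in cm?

7.7 cm

Layer 1 at 21 °C → α = 2.1×10⁻⁴ K⁻¹
Layer 2 at 14 °C → α = 1.6×10⁻⁴ K⁻¹
Layer 3 at 2.1 °C → α = 0.87×10⁻⁴ K⁻¹
Layer 1: 94 × 0.81 × 2.1×10⁻⁴ = 0.0159894 m
1.6×10⁻⁴ × 0.31 × 760 = 0.037696 m
854–1824 m: 0.28 × 970 × 0.87×10⁻⁴ = 0.0236292 m
Δh = 0.0159894 + 0.037696 + 0.0236292 = 0.0773146 m ≈ 7.7 cm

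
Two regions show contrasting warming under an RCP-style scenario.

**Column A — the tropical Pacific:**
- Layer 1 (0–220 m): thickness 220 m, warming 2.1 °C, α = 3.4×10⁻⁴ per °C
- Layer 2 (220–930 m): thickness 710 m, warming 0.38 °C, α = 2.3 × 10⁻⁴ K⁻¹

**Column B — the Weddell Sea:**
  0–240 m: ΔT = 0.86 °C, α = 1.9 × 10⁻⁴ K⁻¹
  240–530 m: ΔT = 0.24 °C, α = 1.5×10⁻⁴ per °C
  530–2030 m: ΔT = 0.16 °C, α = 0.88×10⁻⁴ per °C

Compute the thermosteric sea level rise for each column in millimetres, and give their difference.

A 2.1 × 3.4×10⁻⁴ × 220 = 0.15708 m
A Layer 2: 710 × 2.3×10⁻⁴ × 0.38 = 0.062054 m
A total: 0.219134 m
B 0–240 m: 0.86 × 1.9×10⁻⁴ × 240 = 0.039216 m
B 1.5×10⁻⁴ × 0.24 × 290 = 0.01044 m
B 0.16 × 1500 × 0.88×10⁻⁴ = 0.02112 m
B total: 0.070776 m
Difference: 0.219134 − 0.070776 = 0.148358 m

A: 219 mm; B: 70.8 mm; difference 148 mm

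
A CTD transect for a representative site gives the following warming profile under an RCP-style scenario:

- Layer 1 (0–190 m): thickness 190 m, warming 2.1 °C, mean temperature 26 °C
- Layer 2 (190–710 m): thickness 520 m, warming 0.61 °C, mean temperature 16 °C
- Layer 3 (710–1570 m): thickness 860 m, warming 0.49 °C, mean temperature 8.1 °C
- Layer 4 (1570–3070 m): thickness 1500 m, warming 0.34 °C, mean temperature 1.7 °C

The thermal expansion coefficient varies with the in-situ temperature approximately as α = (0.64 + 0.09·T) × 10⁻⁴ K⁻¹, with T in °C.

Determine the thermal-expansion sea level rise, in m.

0.28 m of thermosteric rise

Layer 1: α = (0.64 + 0.09×26)×10⁻⁴ = 2.98×10⁻⁴ K⁻¹
Layer 2: α = (0.64 + 0.09×16)×10⁻⁴ = 2.08×10⁻⁴ K⁻¹
Layer 3: α = (0.64 + 0.09×8.1)×10⁻⁴ = 1.369×10⁻⁴ K⁻¹
Layer 4: α = (0.64 + 0.09×1.7)×10⁻⁴ = 0.793×10⁻⁴ K⁻¹
Layer 1: 2.1 × 2.98×10⁻⁴ × 190 = 0.118902 m
520 × 0.61 × 2.08×10⁻⁴ = 0.0659776 m
1.369×10⁻⁴ × 0.49 × 860 = 0.05768966 m
Layer 4: 0.793×10⁻⁴ × 0.34 × 1500 = 0.040443 m
Δh = 0.118902 + 0.0659776 + 0.05768966 + 0.040443 = 0.28301226 m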